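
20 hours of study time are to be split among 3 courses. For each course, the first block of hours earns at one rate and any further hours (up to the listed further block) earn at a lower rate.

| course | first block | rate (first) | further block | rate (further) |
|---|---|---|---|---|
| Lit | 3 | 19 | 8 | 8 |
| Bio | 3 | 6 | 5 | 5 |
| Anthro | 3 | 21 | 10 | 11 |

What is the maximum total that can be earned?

Treat each block as its own option and order by rate: Anthro/first 21 > Lit/first 19 > Anthro/second 11 > Lit/second 8 > Bio/first 6 > Bio/second 5.
Anthro/first (21): +3 → 17 left.
Lit first at 19: fill all 3 → 14 left.
Fill Anthro second block (10 at 11) → 4 left.
Lit/second: +4 of 8 at 8; pool empty.
Total = 21×3 + 19×3 + 11×10 + 8×4 = 262.

262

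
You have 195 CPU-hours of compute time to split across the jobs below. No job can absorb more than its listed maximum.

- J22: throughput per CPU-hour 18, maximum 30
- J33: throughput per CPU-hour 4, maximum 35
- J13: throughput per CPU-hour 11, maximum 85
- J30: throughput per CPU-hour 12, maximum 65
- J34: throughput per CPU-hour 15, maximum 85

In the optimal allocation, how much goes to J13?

Order the jobs by throughput per CPU-hour: J22 18 > J34 15 > J30 12 > J13 11 > J33 4.
J22: +30 to 30 (cap) → 165 left.
J34 takes 85 to reach its cap of 85 → 80 left.
Give J30 65 to hit its cap of 65 → 15 left.
J13: +15 (room for 85) → 15. Pool exhausted.

15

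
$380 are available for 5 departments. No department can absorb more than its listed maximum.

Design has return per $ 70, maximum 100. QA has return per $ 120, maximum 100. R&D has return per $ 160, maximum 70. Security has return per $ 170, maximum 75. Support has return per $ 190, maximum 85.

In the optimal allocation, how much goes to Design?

Highest return per $ first: Support 190 > Security 170 > R&D 160 > QA 120 > Design 70.
Support: +85 to 85 (cap) ; 295 left.
Security takes 75 to reach its cap of 75 ; 220 left.
Give R&D 70 to hit its cap of 70 ; 150 left.
QA: +100 to 100 (cap) ; 50 left.
Only 50 left; Design takes them to reach 50.

50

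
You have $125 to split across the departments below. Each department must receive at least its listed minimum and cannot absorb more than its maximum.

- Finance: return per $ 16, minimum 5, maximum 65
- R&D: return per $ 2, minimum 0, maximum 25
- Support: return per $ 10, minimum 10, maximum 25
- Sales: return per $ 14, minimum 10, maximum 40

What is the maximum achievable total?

1800

Meeting every minimum uses 5+0+10+10 = 25 $, leaving 100.
Rank by return per $: Finance 16 > Sales 14 > Support 10 > R&D 2.
Finance: +60 to 65 (cap) — 40 left.
Sales: +30 to 40 (cap) — 10 left.
Support has room for 15 more but only 10 remain, so it gets 20.
Total = 16×65 + 10×20 + 14×40 = 1800.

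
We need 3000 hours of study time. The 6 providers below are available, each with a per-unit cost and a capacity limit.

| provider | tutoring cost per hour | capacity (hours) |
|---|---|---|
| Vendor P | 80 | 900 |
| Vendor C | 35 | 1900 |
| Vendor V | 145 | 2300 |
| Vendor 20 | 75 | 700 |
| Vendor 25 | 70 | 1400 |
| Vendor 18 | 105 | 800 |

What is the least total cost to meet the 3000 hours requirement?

143500

Fill from the cheapest provider first.
Vendor C at 35: take all 1900 hours → 1100 still needed.
Take 1100 from Vendor 25 at 70 to finish.
Vendor 20, Vendor P, Vendor 18, Vendor V: unused.
Cost = 1900×35 + 1100×70 = 143500.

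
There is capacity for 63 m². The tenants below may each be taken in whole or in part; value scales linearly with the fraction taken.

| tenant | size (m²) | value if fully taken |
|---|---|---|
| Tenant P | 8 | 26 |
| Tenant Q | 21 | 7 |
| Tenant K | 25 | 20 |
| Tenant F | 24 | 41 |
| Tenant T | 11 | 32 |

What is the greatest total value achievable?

Rank by value-to-size ratio: Tenant P 26/8≈3.25, Tenant T 32/11≈2.91, Tenant F 41/24≈1.71, Tenant K 20/25≈0.8, Tenant Q 7/21≈0.333.
All 8 m² of Tenant P fit (value 26) — 55 remain.
All 11 m² of Tenant T fit (value 32) — 44 remain.
All 24 m² of Tenant F fit (value 41) — 20 remain.
Only 20 m² remain; take 20/25 of Tenant K for value 20×20/25 = 16.
Total value = 115.

115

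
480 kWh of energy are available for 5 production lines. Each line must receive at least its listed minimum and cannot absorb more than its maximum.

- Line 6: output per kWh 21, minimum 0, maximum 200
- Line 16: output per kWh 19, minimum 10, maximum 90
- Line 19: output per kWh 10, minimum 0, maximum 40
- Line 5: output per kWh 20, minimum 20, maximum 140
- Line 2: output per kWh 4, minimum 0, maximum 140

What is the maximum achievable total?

Meeting every minimum uses 0+10+0+20+0 = 30 kWh, leaving 450.
Order the production lines by output per kWh: Line 6 21 > Line 5 20 > Line 16 19 > Line 19 10 > Line 2 4.
Give Line 6 200 more to hit its cap of 200 — 250 left.
Line 5 takes 120 more to reach its cap of 140 — 130 left.
Give Line 16 80 more to hit its cap of 90 — 50 left.
Line 19: +40 to 40 (cap) — 10 left.
Only 10 left; Line 2 takes them to reach 10.
Total = 21×200 + 19×90 + 10×40 + 20×140 + 4×10 = 9150.

9150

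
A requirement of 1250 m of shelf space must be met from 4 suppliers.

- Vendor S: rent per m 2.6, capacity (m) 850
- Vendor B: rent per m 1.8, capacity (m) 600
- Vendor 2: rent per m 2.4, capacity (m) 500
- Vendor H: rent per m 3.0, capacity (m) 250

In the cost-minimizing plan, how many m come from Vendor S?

Use suppliers in increasing cost order.
Vendor B at 1.8: take all 600 m — 650 still needed.
Take 500 from Vendor 2 at 2.4 — need 150 more.
Vendor S (2.6): take the remaining 150 — done.
Vendor H: unused.

150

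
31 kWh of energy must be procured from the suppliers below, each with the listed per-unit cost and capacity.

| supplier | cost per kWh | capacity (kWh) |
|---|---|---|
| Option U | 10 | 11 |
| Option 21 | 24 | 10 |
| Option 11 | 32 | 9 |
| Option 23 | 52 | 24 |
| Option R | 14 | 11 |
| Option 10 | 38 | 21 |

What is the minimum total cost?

Fill from the cheapest supplier first.
Take 11 from Option U at 10 ; need 20 more.
Take 11 from Option R at 14 ; need 9 more.
Option 21 (24): take the remaining 9 ; done.
Option 11, Option 10, Option 23: unused.
Cost = 11×10 + 11×14 + 9×24 = 480.

480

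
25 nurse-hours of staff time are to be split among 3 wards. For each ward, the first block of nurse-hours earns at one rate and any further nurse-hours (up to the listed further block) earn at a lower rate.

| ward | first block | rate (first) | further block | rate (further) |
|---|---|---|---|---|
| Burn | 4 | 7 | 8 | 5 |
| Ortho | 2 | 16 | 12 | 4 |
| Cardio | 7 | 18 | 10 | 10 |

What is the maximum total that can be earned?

Treat each block as its own option and order by rate: Cardio/T1 18 > Ortho/T1 16 > Cardio/T2 10 > Burn/T1 7 > Burn/T2 5 > Ortho/T2 4.
Cardio T1 at 18: fill all 7 ; 18 left.
Ortho T1 at 16: fill all 2 ; 16 left.
Fill Cardio T2 block (10 at 10) ; 6 left.
Fill Burn T1 block (4 at 7) ; 2 left.
2 remain; put them into Burn T2 at 5.
Total = 18×7 + 16×2 + 10×10 + 7×4 + 5×2 = 296.

296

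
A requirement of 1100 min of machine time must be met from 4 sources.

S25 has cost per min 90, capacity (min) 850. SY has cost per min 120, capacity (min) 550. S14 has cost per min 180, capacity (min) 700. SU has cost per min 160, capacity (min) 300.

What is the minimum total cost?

Fill from the cheapest source first.
S25 (90): use full 850 → 250 min to go.
SY at 120: take 250 of its 550 → requirement met.
SU, S14: unused.
Cost = 850×90 + 250×120 = 106500.

106500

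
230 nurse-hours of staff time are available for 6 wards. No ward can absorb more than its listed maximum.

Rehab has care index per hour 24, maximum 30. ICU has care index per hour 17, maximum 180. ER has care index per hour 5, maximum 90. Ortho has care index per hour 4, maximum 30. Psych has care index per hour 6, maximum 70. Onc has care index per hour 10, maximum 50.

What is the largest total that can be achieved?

Highest care index per hour first: Rehab 24 > ICU 17 > Onc 10 > Psych 6 > ER 5 > Ortho 4.
Give Rehab 30 to hit its cap of 30 → 200 left.
Give ICU 180 to hit its cap of 180 → 20 left.
Only 20 left; Onc takes them to reach 20.
Total = 24×30 + 17×180 + 10×20 = 3980.

3980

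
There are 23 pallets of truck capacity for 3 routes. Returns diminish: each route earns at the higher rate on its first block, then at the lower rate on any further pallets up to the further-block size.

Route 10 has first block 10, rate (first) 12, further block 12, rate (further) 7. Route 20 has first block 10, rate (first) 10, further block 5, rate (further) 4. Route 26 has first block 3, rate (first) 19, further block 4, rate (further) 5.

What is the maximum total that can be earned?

Order all 6 blocks by rate: Route 26/first 19 > Route 10/first 12 > Route 20/first 10 > Route 10/second 7 > Route 26/second 5 > Route 20/second 4.
Route 26 first at 19: fill all 3 → 20 left.
Route 10/first (12): +10 → 10 left.
Fill Route 20 first block (10 at 10) → 0 left.
Total = 19×3 + 12×10 + 10×10 = 277.

277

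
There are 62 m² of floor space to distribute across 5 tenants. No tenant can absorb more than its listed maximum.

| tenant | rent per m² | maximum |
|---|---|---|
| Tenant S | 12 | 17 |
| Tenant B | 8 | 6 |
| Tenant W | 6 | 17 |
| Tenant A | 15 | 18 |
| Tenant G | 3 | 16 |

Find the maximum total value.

Rank by rent per m²: Tenant A 15 > Tenant S 12 > Tenant B 8 > Tenant W 6 > Tenant G 3.
Tenant A: +18 to 18 (cap) → 44 left.
Give Tenant S 17 to hit its cap of 17 → 27 left.
Give Tenant B 6 to hit its cap of 6 → 21 left.
Give Tenant W 17 to hit its cap of 17 → 4 left.
Only 4 left; Tenant G takes them to reach 4.
Total = 12×17 + 8×6 + 6×17 + 15×18 + 3×4 = 636.

636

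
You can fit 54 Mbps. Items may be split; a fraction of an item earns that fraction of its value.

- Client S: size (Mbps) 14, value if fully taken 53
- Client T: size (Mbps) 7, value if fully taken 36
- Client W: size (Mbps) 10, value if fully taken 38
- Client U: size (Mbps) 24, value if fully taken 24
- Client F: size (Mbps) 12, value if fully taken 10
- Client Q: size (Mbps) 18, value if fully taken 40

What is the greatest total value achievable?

172

Best value per unit of size first: Client T 36/7≈5.14, Client W 38/10≈3.8, Client S 53/14≈3.79, Client Q 40/18≈2.22, Client U 24/24≈1, Client F 10/12≈0.833.
All 7 Mbps of Client T fit (value 36) ; 47 remain.
All 10 Mbps of Client W fit (value 38) ; 37 remain.
Take all of Client S (14 Mbps, value 53) ; 23 Mbps left.
All 18 Mbps of Client Q fit (value 40) ; 5 remain.
Fill the last 5 Mbps with part of Client U: 5/24 of it earns 5.
Total value = 172.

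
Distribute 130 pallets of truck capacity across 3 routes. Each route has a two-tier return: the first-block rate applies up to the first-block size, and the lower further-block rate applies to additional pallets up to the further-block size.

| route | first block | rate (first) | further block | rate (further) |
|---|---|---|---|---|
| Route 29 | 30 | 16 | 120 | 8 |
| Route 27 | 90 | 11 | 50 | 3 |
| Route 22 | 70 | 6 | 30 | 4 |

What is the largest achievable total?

1550

Order all 6 blocks by rate: Route 29/tier1 16 > Route 27/tier1 11 > Route 29/tier2 8 > Route 22/tier1 6 > Route 22/tier2 4 > Route 27/tier2 3.
Route 29 tier1 at 16: fill all 30 → 100 left.
Route 27/tier1 (11): +90 → 10 left.
Route 29 tier2 at 8: only 10 left, fill 10.
Total = 16×30 + 11×90 + 8×10 = 1550.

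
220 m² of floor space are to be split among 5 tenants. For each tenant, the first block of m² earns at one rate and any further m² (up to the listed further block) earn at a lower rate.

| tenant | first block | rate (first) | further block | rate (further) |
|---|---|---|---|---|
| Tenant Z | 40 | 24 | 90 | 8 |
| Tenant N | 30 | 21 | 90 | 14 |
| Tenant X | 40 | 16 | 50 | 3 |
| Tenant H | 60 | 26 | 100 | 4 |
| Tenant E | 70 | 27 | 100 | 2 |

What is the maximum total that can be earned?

Rank every tier by rate: Tenant E/first 27 > Tenant H/first 26 > Tenant Z/first 24 > Tenant N/first 21 > Tenant X/first 16 > Tenant N/second 14 > Tenant Z/second 8 > Tenant H/second 4 > Tenant X/second 3 > Tenant E/second 2.
Tenant E/first (27): +70 — 150 left.
Tenant H/first (26): +60 — 90 left.
Tenant Z/first (24): +40 — 50 left.
Tenant N/first (21): +30 — 20 left.
20 remain; put them into Tenant X first at 16.
Total = 27×70 + 26×60 + 24×40 + 21×30 + 16×20 = 5360.

5360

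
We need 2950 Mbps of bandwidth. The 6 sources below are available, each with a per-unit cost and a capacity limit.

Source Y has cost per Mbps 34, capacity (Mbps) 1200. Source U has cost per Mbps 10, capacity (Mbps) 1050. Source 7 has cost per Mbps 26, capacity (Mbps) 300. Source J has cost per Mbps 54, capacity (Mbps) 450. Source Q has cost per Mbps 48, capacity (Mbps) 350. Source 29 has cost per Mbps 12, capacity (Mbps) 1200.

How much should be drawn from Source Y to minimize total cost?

Fill from the cheapest source first.
Take 1050 from Source U at 10 — need 1900 more.
Source 29 at 12: take all 1200 Mbps — 700 still needed.
Source 7 at 26: take all 300 Mbps — 400 still needed.
Source Y at 34: take 400 of its 1200 — requirement met.
Source Q, Source J: unused.

400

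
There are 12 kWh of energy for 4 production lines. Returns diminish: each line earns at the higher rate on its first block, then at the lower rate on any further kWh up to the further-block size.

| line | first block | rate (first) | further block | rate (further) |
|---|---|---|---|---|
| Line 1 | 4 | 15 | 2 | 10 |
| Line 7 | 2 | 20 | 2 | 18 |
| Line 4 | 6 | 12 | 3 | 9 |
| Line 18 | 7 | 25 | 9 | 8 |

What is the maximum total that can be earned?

Order all 8 blocks by rate: Line 18/tier1 25 > Line 7/tier1 20 > Line 7/tier2 18 > Line 1/tier1 15 > Line 4/tier1 12 > Line 1/tier2 10 > Line 4/tier2 9 > Line 18/tier2 8.
Line 18 tier1 at 25: fill all 7 → 5 left.
Fill Line 7 tier1 block (2 at 20) → 3 left.
Fill Line 7 tier2 block (2 at 18) → 1 left.
Line 1/tier1: +1 of 4 at 15; pool empty.
Total = 25×7 + 20×2 + 18×2 + 15×1 = 266.

266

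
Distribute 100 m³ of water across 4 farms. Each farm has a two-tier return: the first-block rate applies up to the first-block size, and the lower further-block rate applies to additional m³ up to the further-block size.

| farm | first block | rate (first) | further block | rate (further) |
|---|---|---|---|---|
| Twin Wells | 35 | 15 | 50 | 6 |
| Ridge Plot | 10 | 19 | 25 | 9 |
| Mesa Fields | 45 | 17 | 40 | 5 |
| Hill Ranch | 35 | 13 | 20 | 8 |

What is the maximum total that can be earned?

1610

Rank every tier by rate: Ridge Plot/T1 19 > Mesa Fields/T1 17 > Twin Wells/T1 15 > Hill Ranch/T1 13 > Ridge Plot/T2 9 > Hill Ranch/T2 8 > Twin Wells/T2 6 > Mesa Fields/T2 5.
Ridge Plot T1 at 19: fill all 10 ; 90 left.
Fill Mesa Fields T1 block (45 at 17) ; 45 left.
Twin Wells/T1 (15): +35 ; 10 left.
Hill Ranch T1 at 13: only 10 left, fill 10.
Total = 19×10 + 17×45 + 15×35 + 13×10 = 1610.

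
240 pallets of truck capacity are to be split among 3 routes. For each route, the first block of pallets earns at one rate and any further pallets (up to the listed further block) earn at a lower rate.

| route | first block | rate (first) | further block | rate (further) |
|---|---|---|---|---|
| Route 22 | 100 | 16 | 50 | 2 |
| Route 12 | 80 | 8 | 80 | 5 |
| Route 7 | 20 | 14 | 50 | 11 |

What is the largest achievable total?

2990

Treat each block as its own option and order by rate: Route 22/first 16 > Route 7/first 14 > Route 7/second 11 > Route 12/first 8 > Route 12/second 5 > Route 22/second 2.
Route 22/first (16): +100 — 140 left.
Route 7 first at 14: fill all 20 — 120 left.
Route 7 second at 11: fill all 50 — 70 left.
Route 12/first: +70 of 80 at 8; pool empty.
Total = 16×100 + 14×20 + 11×50 + 8×70 = 2990.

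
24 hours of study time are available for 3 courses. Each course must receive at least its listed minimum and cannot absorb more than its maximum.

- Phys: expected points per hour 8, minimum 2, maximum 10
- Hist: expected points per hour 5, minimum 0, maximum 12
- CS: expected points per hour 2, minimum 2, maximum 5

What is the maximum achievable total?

144

Meeting every minimum uses 2+0+2 = 4 hours, leaving 20.
Highest expected points per hour first: Phys 8 > Hist 5 > CS 2.
Give Phys 8 more to hit its cap of 10 ; 12 left.
Give Hist 12 more to hit its cap of 12 ; 0 left.
Total = 8×10 + 5×12 + 2×2 = 144.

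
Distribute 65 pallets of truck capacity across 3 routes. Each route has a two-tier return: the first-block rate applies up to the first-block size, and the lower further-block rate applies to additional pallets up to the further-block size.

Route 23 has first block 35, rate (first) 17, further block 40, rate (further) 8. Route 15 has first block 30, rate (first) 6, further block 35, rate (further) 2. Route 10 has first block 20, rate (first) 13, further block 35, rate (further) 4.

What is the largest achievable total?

935

Rank every tier by rate: Route 23/T1 17 > Route 10/T1 13 > Route 23/T2 8 > Route 15/T1 6 > Route 10/T2 4 > Route 15/T2 2.
Route 23/T1 (17): +35 — 30 left.
Route 10/T1 (13): +20 — 10 left.
10 remain; put them into Route 23 T2 at 8.
Total = 17×35 + 13×20 + 8×10 = 935.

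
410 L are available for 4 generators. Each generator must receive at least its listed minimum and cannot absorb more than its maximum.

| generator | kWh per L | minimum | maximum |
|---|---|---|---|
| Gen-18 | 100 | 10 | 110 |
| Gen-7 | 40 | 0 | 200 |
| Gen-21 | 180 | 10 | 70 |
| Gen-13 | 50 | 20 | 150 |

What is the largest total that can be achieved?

34300

Meeting every minimum uses 10+0+10+20 = 40 L, leaving 370.
Rank by kWh per L: Gen-21 180 > Gen-18 100 > Gen-13 50 > Gen-7 40.
Give Gen-21 60 more to hit its cap of 70 → 310 left.
Gen-18: +100 to 110 (cap) → 210 left.
Gen-13 takes 130 more to reach its cap of 150 → 80 left.
Only 80 left; Gen-7 takes them to reach 80.
Total = 100×110 + 40×80 + 180×70 + 50×150 = 34300.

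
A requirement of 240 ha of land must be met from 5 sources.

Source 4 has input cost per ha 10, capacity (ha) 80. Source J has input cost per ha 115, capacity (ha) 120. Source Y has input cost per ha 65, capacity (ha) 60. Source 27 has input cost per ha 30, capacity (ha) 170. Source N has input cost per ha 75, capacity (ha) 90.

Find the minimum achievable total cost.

5600

Cheapest first:
Source 4 at 10: take all 80 ha — 160 still needed.
Source 27 (30): take the remaining 160 — done.
Source Y, Source N, Source J: unused.
Cost = 80×10 + 160×30 = 5600.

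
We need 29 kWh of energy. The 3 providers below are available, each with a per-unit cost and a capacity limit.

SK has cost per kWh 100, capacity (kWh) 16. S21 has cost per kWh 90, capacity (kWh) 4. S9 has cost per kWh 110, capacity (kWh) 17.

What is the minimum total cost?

Cheapest first:
Take 4 from S21 at 90 → need 25 more.
Take 16 from SK at 100 → need 9 more.
S9 (110): take the remaining 9 → done.
Cost = 4×90 + 16×100 + 9×110 = 2950.

2950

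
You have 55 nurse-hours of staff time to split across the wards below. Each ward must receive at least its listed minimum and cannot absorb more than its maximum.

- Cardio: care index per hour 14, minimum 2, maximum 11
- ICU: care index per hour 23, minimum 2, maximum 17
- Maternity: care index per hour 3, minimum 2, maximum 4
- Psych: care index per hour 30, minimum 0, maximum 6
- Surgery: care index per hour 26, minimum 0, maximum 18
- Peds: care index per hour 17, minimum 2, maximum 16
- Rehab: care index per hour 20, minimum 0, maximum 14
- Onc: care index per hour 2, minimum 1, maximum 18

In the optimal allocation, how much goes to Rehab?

Meeting every minimum uses 2+2+2+0+0+2+0+1 = 9 nurse-hours, leaving 46.
Order the wards by care index per hour: Psych 30 > Surgery 26 > ICU 23 > Rehab 20 > Peds 17 > Cardio 14 > Maternity 3 > Onc 2.
Give Psych 6 more to hit its cap of 6 → 40 left.
Surgery takes 18 more to reach its cap of 18 → 22 left.
ICU: +15 to 17 (cap) → 7 left.
Rehab: +7 (room for 14) → 7. Pool exhausted.

7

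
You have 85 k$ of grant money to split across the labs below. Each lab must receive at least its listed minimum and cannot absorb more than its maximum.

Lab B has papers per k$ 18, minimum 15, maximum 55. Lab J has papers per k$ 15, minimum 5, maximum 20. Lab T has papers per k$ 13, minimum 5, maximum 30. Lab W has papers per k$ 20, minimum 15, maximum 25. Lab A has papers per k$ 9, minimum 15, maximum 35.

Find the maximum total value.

Meeting every minimum uses 15+5+5+15+15 = 55 k$, leaving 30.
Highest papers per k$ first: Lab W 20 > Lab B 18 > Lab J 15 > Lab T 13 > Lab A 9.
Give Lab W 10 more to hit its cap of 25 → 20 left.
Lab B: +20 (room for 40) → 35. Pool exhausted.
Total = 18×35 + 15×5 + 13×5 + 20×25 + 9×15 = 1405.

1405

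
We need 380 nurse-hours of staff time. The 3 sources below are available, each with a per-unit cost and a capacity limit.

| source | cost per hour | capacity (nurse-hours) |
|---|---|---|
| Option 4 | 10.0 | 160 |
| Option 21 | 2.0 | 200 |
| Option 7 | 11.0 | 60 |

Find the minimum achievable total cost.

2220

Fill from the cheapest source first.
Option 21 (2.0): use full 200 ; 180 nurse-hours to go.
Option 4 (10.0): use full 160 ; 20 nurse-hours to go.
Take 20 from Option 7 at 11.0 to finish.
Cost = 200×2.0 + 160×10.0 + 20×11.0 = 2220.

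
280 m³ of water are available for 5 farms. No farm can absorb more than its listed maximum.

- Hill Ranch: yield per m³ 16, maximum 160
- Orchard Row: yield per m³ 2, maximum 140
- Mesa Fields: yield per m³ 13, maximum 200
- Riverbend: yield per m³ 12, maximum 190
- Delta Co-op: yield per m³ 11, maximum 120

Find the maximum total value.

Order the farms by yield per m³: Hill Ranch 16 > Mesa Fields 13 > Riverbend 12 > Delta Co-op 11 > Orchard Row 2.
Hill Ranch takes 160 to reach its cap of 160 ; 120 left.
Mesa Fields has room for 200 but only 120 remain, so it gets 120.
Total = 16×160 + 13×120 = 4120.

4120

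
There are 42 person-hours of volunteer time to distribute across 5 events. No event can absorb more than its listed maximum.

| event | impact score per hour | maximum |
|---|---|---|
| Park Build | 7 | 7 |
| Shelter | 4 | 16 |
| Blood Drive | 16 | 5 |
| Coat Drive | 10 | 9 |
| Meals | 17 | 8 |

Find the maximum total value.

Rank by impact score per hour: Meals 17 > Blood Drive 16 > Coat Drive 10 > Park Build 7 > Shelter 4.
Meals takes 8 to reach its cap of 8 — 34 left.
Blood Drive: +5 to 5 (cap) — 29 left.
Coat Drive: +9 to 9 (cap) — 20 left.
Park Build: +7 to 7 (cap) — 13 left.
Shelter: +13 (room for 16) → 13. Pool exhausted.
Total = 7×7 + 4×13 + 16×5 + 10×9 + 17×8 = 407.

407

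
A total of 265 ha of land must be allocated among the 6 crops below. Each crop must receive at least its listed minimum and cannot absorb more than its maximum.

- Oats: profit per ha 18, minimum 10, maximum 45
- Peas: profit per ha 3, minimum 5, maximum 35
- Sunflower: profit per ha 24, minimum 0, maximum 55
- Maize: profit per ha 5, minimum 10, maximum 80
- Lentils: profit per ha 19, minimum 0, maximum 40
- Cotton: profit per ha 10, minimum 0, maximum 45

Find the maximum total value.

Meeting every minimum uses 10+5+0+10+0+0 = 25 ha, leaving 240.
Order the crops by profit per ha: Sunflower 24 > Lentils 19 > Oats 18 > Cotton 10 > Maize 5 > Peas 3.
Sunflower takes 55 more to reach its cap of 55 ; 185 left.
Give Lentils 40 more to hit its cap of 40 ; 145 left.
Give Oats 35 more to hit its cap of 45 ; 110 left.
Give Cotton 45 more to hit its cap of 45 ; 65 left.
Maize has room for 70 more but only 65 remain, so it gets 75.
Total = 18×45 + 3×5 + 24×55 + 5×75 + 19×40 + 10×45 = 3730.

3730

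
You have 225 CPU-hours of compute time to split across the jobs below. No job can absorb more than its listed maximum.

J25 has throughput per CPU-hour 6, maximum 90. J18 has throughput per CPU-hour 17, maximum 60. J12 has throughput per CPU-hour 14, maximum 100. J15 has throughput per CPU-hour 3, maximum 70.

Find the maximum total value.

Highest throughput per CPU-hour first: J18 17 > J12 14 > J25 6 > J15 3.
J18 takes 60 to reach its cap of 60 → 165 left.
J12 takes 100 to reach its cap of 100 → 65 left.
Only 65 left; J25 takes them to reach 65.
Total = 6×65 + 17×60 + 14×100 = 2810.

2810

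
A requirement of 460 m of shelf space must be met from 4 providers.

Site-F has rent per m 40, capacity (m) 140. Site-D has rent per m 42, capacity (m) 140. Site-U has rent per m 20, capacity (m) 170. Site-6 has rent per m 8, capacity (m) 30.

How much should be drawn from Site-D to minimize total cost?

120

Fill from the cheapest provider first.
Site-6 at 8: take all 30 m → 430 still needed.
Take 170 from Site-U at 20 → need 260 more.
Take 140 from Site-F at 40 → need 120 more.
Site-D at 42: take 120 of its 140 → requirement met.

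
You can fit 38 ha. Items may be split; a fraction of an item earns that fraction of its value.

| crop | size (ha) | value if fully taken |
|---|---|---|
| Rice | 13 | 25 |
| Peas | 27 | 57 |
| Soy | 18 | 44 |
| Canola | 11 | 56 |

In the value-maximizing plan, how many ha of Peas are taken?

Best value per unit of size first: Canola 56/11≈5.09, Soy 44/18≈2.44, Peas 57/27≈2.11, Rice 25/13≈1.92.
All 11 ha of Canola fit (value 56) → 27 remain.
Take all of Soy (18 ha, value 44) → 9 ha left.
Only 9 ha remain; take 9/27 of Peas for value 57×9/27 = 19.

9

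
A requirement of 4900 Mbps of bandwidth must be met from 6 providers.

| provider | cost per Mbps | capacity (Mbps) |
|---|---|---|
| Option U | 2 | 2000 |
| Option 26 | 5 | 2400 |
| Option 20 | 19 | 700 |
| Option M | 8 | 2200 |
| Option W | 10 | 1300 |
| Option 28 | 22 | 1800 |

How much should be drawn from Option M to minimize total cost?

500

Use providers in increasing cost order.
Option U at 2: take all 2000 Mbps — 2900 still needed.
Option 26 at 5: take all 2400 Mbps — 500 still needed.
Option M at 8: take 500 of its 2200 — requirement met.
Option W, Option 20, Option 28: unused.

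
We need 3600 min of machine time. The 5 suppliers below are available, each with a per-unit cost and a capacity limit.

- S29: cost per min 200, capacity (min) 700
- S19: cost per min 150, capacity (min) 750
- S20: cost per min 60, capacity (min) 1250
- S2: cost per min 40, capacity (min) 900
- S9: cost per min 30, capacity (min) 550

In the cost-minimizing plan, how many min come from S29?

150

Fill from the cheapest supplier first.
Take 550 from S9 at 30 — need 3050 more.
S2 (40): use full 900 — 2150 min to go.
Take 1250 from S20 at 60 — need 900 more.
Take 750 from S19 at 150 — need 150 more.
Take 150 from S29 at 200 to finish.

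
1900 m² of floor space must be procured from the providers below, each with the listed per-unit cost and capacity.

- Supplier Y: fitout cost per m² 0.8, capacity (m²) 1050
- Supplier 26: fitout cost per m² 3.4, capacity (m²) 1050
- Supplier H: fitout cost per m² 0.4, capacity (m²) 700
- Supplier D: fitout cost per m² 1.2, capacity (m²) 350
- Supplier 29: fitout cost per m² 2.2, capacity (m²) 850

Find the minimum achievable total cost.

1300

Use providers in increasing cost order.
Supplier H at 0.4: take all 700 m² → 1200 still needed.
Take 1050 from Supplier Y at 0.8 → need 150 more.
Supplier D at 1.2: take 150 of its 350 → requirement met.
Supplier 29, Supplier 26: unused.
Cost = 700×0.4 + 1050×0.8 + 150×1.2 = 1300.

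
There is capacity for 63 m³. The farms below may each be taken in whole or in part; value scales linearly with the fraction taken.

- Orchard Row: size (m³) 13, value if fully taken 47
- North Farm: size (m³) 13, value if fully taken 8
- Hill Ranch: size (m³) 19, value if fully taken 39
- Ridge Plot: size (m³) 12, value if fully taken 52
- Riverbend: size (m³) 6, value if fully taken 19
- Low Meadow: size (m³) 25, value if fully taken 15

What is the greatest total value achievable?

Sort by value density: Ridge Plot 52/12≈4.33, Orchard Row 47/13≈3.62, Riverbend 19/6≈3.17, Hill Ranch 39/19≈2.05, North Farm 8/13≈0.615, Low Meadow 15/25≈0.6.
All 12 m³ of Ridge Plot fit (value 52) → 51 remain.
Take all of Orchard Row (13 m³, value 47) → 38 m³ left.
Take all of Riverbend (6 m³, value 19) → 32 m³ left.
Take all of Hill Ranch (19 m³, value 39) → 13 m³ left.
North Farm: take in full, 13 m³ for value 8 → 0 left.
Total value = 165.

165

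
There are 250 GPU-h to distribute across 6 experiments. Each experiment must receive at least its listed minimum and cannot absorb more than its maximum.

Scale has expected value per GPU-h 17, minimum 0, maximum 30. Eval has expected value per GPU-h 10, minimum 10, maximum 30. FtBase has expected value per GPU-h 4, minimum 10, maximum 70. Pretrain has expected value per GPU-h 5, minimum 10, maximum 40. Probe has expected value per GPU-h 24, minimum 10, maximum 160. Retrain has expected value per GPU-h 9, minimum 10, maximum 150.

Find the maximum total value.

Meeting every minimum uses 0+10+10+10+10+10 = 50 GPU-h, leaving 200.
Rank by expected value per GPU-h: Probe 24 > Scale 17 > Eval 10 > Retrain 9 > Pretrain 5 > FtBase 4.
Probe: +150 to 160 (cap) — 50 left.
Scale takes 30 more to reach its cap of 30 — 20 left.
Eval takes 20 more to reach its cap of 30 — 0 left.
Total = 17×30 + 10×30 + 4×10 + 5×10 + 24×160 + 9×10 = 4830.

4830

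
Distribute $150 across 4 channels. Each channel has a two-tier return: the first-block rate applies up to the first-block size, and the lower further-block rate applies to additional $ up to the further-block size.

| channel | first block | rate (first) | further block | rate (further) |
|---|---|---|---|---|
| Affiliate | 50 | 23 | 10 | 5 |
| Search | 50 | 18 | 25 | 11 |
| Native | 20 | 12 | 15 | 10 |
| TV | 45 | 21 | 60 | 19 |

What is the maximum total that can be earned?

Order all 8 blocks by rate: Affiliate/first 23 > TV/first 21 > TV/second 19 > Search/first 18 > Native/first 12 > Search/second 11 > Native/second 10 > Affiliate/second 5.
Fill Affiliate first block (50 at 23) ; 100 left.
TV/first (21): +45 ; 55 left.
55 remain; put them into TV second at 19.
Total = 23×50 + 21×45 + 19×55 = 3140.

3140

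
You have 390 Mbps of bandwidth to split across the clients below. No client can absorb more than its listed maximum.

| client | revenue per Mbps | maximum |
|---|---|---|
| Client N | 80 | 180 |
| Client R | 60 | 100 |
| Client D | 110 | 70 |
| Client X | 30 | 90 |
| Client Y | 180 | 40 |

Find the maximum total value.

35300

Order the clients by revenue per Mbps: Client Y 180 > Client D 110 > Client N 80 > Client R 60 > Client X 30.
Client Y: +40 to 40 (cap) — 350 left.
Client D takes 70 to reach its cap of 70 — 280 left.
Client N takes 180 to reach its cap of 180 — 100 left.
Client R: +100 to 100 (cap) — 0 left.
Total = 80×180 + 60×100 + 110×70 + 180×40 = 35300.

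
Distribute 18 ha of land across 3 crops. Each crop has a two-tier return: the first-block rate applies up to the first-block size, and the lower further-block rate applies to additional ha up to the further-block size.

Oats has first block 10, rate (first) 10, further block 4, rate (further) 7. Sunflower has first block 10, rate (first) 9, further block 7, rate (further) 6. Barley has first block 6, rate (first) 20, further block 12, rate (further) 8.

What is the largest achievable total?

Order all 6 blocks by rate: Barley/tier1 20 > Oats/tier1 10 > Sunflower/tier1 9 > Barley/tier2 8 > Oats/tier2 7 > Sunflower/tier2 6.
Barley tier1 at 20: fill all 6 → 12 left.
Fill Oats tier1 block (10 at 10) → 2 left.
2 remain; put them into Sunflower tier1 at 9.
Total = 20×6 + 10×10 + 9×2 = 238.

238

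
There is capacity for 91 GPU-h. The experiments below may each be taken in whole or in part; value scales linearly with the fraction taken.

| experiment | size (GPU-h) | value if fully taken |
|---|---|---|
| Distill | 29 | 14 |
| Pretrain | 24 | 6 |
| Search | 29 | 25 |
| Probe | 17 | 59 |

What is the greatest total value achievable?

102

Best value per unit of size first: Probe 59/17≈3.47, Search 25/29≈0.862, Distill 14/29≈0.483, Pretrain 6/24≈0.25.
Take all of Probe (17 GPU-h, value 59) — 74 GPU-h left.
Take all of Search (29 GPU-h, value 25) — 45 GPU-h left.
Distill: take in full, 29 GPU-h for value 14 — 16 left.
16 GPU-h left: a 16/24 share of Pretrain gives 6×16/24 = 4.
Total value = 102.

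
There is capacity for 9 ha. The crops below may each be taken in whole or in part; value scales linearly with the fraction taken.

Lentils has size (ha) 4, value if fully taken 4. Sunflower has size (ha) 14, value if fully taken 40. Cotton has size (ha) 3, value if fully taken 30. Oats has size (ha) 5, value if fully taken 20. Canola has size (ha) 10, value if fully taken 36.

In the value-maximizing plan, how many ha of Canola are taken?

1

Rank by value-to-size ratio: Cotton 30/3≈10, Oats 20/5≈4, Canola 36/10≈3.6, Sunflower 40/14≈2.86, Lentils 4/4≈1.
Take all of Cotton (3 ha, value 30) — 6 ha left.
Take all of Oats (5 ha, value 20) — 1 ha left.
Only 1 ha remain; take 1/10 of Canola for value 36×1/10 = 3.6.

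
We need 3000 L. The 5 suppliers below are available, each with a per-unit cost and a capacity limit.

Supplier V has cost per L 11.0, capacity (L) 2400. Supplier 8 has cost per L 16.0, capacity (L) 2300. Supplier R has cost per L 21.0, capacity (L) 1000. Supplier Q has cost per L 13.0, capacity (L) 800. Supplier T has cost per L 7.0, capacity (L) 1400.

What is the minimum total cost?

Cheapest first:
Supplier T at 7.0: take all 1400 L → 1600 still needed.
Take 1600 from Supplier V at 11.0 to finish.
Supplier Q, Supplier 8, Supplier R: unused.
Cost = 1400×7.0 + 1600×11.0 = 27400.

27400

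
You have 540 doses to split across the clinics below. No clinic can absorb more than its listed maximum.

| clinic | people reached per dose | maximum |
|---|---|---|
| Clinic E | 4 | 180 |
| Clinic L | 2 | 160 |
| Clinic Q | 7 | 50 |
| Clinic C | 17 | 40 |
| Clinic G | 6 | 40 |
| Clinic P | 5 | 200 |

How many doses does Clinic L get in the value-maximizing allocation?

30

Highest people reached per dose first: Clinic C 17 > Clinic Q 7 > Clinic G 6 > Clinic P 5 > Clinic E 4 > Clinic L 2.
Clinic C: +40 to 40 (cap) ; 500 left.
Clinic Q takes 50 to reach its cap of 50 ; 450 left.
Give Clinic G 40 to hit its cap of 40 ; 410 left.
Clinic P: +200 to 200 (cap) ; 210 left.
Clinic E: +180 to 180 (cap) ; 30 left.
Only 30 left; Clinic L takes them to reach 30.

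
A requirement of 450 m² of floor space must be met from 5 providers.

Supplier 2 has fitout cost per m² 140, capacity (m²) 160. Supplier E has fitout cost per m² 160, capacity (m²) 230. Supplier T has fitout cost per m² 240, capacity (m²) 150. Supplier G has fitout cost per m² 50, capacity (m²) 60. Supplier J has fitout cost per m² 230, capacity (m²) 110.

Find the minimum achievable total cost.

Fill from the cheapest provider first.
Take 60 from Supplier G at 50 → need 390 more.
Take 160 from Supplier 2 at 140 → need 230 more.
Supplier E at 160: take all 230 m² → 0 still needed.
Supplier J, Supplier T: unused.
Cost = 60×50 + 160×140 + 230×160 = 62200.

62200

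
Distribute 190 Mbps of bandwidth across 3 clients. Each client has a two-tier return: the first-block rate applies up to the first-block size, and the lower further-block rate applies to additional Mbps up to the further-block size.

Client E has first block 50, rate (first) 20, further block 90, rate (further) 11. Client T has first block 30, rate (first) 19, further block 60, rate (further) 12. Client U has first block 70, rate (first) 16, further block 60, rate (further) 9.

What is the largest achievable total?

3170

Rank every tier by rate: Client E/tier1 20 > Client T/tier1 19 > Client U/tier1 16 > Client T/tier2 12 > Client E/tier2 11 > Client U/tier2 9.
Client E/tier1 (20): +50 → 140 left.
Fill Client T tier1 block (30 at 19) → 110 left.
Client U tier1 at 16: fill all 70 → 40 left.
40 remain; put them into Client T tier2 at 12.
Total = 20×50 + 19×30 + 16×70 + 12×40 = 3170.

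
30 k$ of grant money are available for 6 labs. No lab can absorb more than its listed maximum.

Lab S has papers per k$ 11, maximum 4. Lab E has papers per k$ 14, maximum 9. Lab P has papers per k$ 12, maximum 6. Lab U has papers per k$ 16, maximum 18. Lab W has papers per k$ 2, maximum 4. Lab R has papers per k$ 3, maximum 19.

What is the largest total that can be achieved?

450

Order the labs by papers per k$: Lab U 16 > Lab E 14 > Lab P 12 > Lab S 11 > Lab R 3 > Lab W 2.
Lab U: +18 to 18 (cap) → 12 left.
Give Lab E 9 to hit its cap of 9 → 3 left.
Lab P: +3 (room for 6) → 3. Pool exhausted.
Total = 14×9 + 12×3 + 16×18 = 450.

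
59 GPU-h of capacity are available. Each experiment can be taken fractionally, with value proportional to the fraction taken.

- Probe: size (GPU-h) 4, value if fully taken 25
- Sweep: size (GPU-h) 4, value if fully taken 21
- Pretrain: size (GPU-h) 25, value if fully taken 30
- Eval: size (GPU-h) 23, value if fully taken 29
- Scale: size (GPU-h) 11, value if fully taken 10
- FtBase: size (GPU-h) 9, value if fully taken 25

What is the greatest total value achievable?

122.8

Best value per unit of size first: Probe 25/4≈6.25, Sweep 21/4≈5.25, FtBase 25/9≈2.78, Eval 29/23≈1.26, Pretrain 30/25≈1.2, Scale 10/11≈0.909.
All 4 GPU-h of Probe fit (value 25) ; 55 remain.
All 4 GPU-h of Sweep fit (value 21) ; 51 remain.
FtBase: take in full, 9 GPU-h for value 25 ; 42 left.
Eval: take in full, 23 GPU-h for value 29 ; 19 left.
Only 19 GPU-h remain; take 19/25 of Pretrain for value 30×19/25 = 22.8.
Total value = 122.8.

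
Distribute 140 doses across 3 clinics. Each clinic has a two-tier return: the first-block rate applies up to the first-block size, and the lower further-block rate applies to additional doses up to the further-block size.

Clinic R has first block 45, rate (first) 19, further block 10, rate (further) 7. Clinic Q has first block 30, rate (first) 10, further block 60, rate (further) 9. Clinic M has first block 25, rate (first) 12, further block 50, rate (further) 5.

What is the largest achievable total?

1815

Order all 6 blocks by rate: Clinic R/tier1 19 > Clinic M/tier1 12 > Clinic Q/tier1 10 > Clinic Q/tier2 9 > Clinic R/tier2 7 > Clinic M/tier2 5.
Fill Clinic R tier1 block (45 at 19) ; 95 left.
Clinic M tier1 at 12: fill all 25 ; 70 left.
Clinic Q/tier1 (10): +30 ; 40 left.
Clinic Q/tier2: +40 of 60 at 9; pool empty.
Total = 19×45 + 12×25 + 10×30 + 9×40 = 1815.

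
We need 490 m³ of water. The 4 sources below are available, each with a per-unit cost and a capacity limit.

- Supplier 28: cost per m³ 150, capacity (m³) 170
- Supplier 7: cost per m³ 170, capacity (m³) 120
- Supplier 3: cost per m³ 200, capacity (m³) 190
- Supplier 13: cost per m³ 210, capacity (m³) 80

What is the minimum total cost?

Cheapest first:
Supplier 28 at 150: take all 170 m³ ; 320 still needed.
Supplier 7 at 170: take all 120 m³ ; 200 still needed.
Supplier 3 at 200: take all 190 m³ ; 10 still needed.
Supplier 13 (210): take the remaining 10 ; done.
Cost = 170×150 + 120×170 + 190×200 + 10×210 = 86000.

86000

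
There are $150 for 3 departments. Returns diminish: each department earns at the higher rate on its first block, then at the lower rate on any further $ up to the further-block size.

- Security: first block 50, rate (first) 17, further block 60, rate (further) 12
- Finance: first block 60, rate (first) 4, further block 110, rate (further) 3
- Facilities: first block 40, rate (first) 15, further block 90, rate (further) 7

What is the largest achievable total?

2170

Treat each block as its own option and order by rate: Security/T1 17 > Facilities/T1 15 > Security/T2 12 > Facilities/T2 7 > Finance/T1 4 > Finance/T2 3.
Security T1 at 17: fill all 50 — 100 left.
Fill Facilities T1 block (40 at 15) — 60 left.
Fill Security T2 block (60 at 12) — 0 left.
Total = 17×50 + 15×40 + 12×60 = 2170.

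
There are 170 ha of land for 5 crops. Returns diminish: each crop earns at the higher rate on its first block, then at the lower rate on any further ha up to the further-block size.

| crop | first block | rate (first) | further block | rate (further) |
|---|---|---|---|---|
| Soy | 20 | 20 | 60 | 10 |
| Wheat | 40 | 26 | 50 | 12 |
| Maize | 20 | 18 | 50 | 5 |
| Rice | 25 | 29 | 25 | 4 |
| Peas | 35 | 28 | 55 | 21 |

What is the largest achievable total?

Order all 10 blocks by rate: Rice/first 29 > Peas/first 28 > Wheat/first 26 > Peas/second 21 > Soy/first 20 > Maize/first 18 > Wheat/second 12 > Soy/second 10 > Maize/second 5 > Rice/second 4.
Fill Rice first block (25 at 29) — 145 left.
Peas first at 28: fill all 35 — 110 left.
Wheat first at 26: fill all 40 — 70 left.
Peas second at 21: fill all 55 — 15 left.
Soy/first: +15 of 20 at 20; pool empty.
Total = 29×25 + 28×35 + 26×40 + 21×55 + 20×15 = 4200.

4200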